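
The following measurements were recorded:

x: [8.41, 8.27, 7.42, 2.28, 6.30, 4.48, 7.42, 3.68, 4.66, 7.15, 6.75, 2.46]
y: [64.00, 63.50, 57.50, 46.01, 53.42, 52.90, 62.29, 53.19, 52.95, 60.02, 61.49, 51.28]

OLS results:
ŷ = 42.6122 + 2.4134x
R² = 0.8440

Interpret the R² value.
The model explains 84.40% of the variance in y (R² = 0.8440), leaving 15.60% unexplained; the fit is strong.

The coefficient of determination R² is the fraction of the total variation in y that the fitted line accounts for.

Here R² = 0.8440:
- Explained: 84.40% of the variation in y
- Unexplained (residual): 100% − 84.40% = 15.60%
- Rule of thumb (below 0.3 weak; 0.3 to below 0.7 moderate; 0.7 and above strong) → strong

Note: R² says nothing about causation, and a high R² does not by itself mean the linear form is appropriate — check the residuals.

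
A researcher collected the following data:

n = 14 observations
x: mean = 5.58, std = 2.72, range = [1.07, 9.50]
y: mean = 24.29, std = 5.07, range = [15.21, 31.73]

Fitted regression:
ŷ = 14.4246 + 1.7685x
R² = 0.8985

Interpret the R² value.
The model explains 89.85% of the variance in y (R² = 0.8985), leaving 10.15% unexplained; the fit is strong.

R² = 1 − SS_res/SS_tot compares the residual scatter to the total scatter of y about its mean.

Here R² = 0.8985:
- Explained: 89.85% of the variation in y
- Unexplained (residual): 100% − 89.85% = 10.15%
- Rule of thumb (below 0.3 weak; 0.3 to below 0.7 moderate; 0.7 and above strong) → strong

Note: R² says nothing about causation, and a high R² does not by itself mean the linear form is appropriate — check the residuals.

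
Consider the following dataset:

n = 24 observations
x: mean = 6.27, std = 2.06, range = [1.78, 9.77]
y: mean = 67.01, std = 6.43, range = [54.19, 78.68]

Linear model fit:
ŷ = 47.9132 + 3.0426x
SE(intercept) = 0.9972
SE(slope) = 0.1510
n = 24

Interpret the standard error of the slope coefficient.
SE(β̂₁) = 0.1510 is the estimated standard deviation of the slope estimate across repeated samples; relative to β̂₁ = 3.0426 that is 5.0%, a precise estimate.

What SE measures:
- The standard error quantifies the sampling variability of the coefficient estimate
- It is the estimated standard deviation of β̂₁ across hypothetical repeated samples of the same size
- Smaller SE → more precise estimate

Relative precision:
- SE / |β̂₁| = 0.1510 / 3.0426 = 5.0%
- Rule of thumb (under 20%: precise; 20% to under 50%: moderately precise; 50% or more: imprecise) → precise

Link to the t-test: t = β̂₁ / SE(β̂₁) = 3.0426 / 0.1510 = 20.1497, the statistic for H₀: β₁ = 0.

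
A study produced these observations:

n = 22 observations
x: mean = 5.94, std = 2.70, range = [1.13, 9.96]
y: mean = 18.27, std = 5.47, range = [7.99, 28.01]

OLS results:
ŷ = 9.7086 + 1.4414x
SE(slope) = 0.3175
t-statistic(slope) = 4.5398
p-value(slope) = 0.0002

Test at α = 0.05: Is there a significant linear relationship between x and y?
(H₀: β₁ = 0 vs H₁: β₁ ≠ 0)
p-value = 0.0002 < α = 0.05, so we reject H₀. The relationship is significant.

Hypothesis test for the slope coefficient:

H₀: β₁ = 0 (no linear relationship)
H₁: β₁ ≠ 0 (linear relationship exists)

Test statistic: t = β̂₁ / SE(β̂₁) = 1.4414 / 0.3175 = 4.5398

With df = 20, the two-sided p-value for |t| = 4.5398 is 0.0002.

Decision rule: reject H₀ if p-value < α.
p-value = 0.0002 < α = 0.05 → reject H₀.

At α = 0.05 the data do provide convincing evidence of a nonzero slope.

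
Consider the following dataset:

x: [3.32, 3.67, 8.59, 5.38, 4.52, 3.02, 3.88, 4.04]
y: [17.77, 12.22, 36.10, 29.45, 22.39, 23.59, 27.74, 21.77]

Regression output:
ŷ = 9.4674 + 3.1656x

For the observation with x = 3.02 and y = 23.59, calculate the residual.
Residual = 4.5625

The residual is the difference between the actual value and the predicted value:

Residual = y - ŷ

Step 1: Calculate predicted value
ŷ = 9.4674 + 3.1656 × 3.02
ŷ = 19.0275

Step 2: Calculate residual
Residual = 23.59 - 19.0275
Residual = 4.5625

The residual is positive, so the observed y = 23.59 sits above the regression line (the line underestimates it by 4.5625).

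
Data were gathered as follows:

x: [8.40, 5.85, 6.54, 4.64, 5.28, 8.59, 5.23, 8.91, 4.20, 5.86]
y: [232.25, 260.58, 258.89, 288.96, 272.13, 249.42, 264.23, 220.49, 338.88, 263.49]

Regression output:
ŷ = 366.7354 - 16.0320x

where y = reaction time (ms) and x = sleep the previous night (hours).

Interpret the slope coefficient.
For each additional hour of sleep, predicted reaction time decreases by approximately 16.0320 ms.

β₁ = -16.0320 is the change in predicted reaction time (ms) per additional hour of sleep.

Interpretation:
- Sleep up by 1 hour → predicted reaction time decreases by 16.0320 ms
- This is a linear approximation: the same per-unit change is assumed across the whole observed x range
- The slope describes association in these data, not necessarily a causal effect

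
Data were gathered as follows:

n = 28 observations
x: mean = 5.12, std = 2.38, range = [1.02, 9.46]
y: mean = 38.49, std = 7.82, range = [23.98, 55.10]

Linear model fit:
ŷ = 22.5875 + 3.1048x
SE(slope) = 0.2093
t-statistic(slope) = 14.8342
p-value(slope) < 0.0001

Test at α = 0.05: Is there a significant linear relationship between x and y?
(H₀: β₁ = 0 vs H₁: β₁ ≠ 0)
Since p-value < 0.0001 < α = 0.05, reject H₀ — the slope is significantly different from 0.

Hypothesis test for the slope coefficient:

H₀: β₁ = 0 (no linear relationship)
H₁: β₁ ≠ 0 (linear relationship exists)

Test statistic: t = β̂₁ / SE(β̂₁) = 3.1048 / 0.2093 = 14.8342

p < 0.0001: how often a slope estimate this far from 0 (in SE units) would arise by chance if β₁ were truly 0.

Decision rule: reject H₀ if p-value < α.
p-value < 0.0001 < α = 0.05 → reject H₀.

Conclusion: the linear association between x and y is significant at the 5% level.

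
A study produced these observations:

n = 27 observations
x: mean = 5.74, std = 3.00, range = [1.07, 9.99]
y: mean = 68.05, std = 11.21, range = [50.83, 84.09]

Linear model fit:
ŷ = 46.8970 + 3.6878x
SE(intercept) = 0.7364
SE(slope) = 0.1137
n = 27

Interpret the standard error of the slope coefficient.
The slope 3.6878 is pinned down to within about ±0.1137 (one SE) by these data — relative uncertainty 3.1%, i.e. precise.

SE(β̂₁) = 0.1137 says: if we drew many samples of n = 27 from the same population and refit each time, the fitted slopes would scatter with a standard deviation of roughly 0.1137 around the true β₁.

Relative precision:
- SE / |β̂₁| = 0.1137 / 3.6878 = 3.1%
- Rule of thumb (under 20%: precise; 20% to under 50%: moderately precise; 50% or more: imprecise) → precise

Rough 95% range (±2 SE): 3.6878 ± 0.2274 → (3.4604, 3.9152).

What drives SE(β̂₁): more residual scatter → larger SE; wider spread of x values → smaller SE.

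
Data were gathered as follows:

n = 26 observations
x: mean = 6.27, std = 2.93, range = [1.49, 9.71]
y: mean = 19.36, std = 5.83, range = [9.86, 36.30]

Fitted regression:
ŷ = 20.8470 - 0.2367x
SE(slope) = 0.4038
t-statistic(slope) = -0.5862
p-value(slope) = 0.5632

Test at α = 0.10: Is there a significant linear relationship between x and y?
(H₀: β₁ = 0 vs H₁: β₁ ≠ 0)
Fail to reject H₀: p-value = 0.5632 ≥ α = 0.10. The linear relationship is not significant at the 10% level.

Hypothesis test for the slope coefficient:

H₀: β₁ = 0 (no linear relationship)
H₁: β₁ ≠ 0 (linear relationship exists)

Test statistic: t = β̂₁ / SE(β̂₁) = -0.2367 / 0.4038 = -0.5862

With df = 24, the two-sided p-value for |t| = 0.5862 is 0.5632.

Decision rule: reject H₀ if p-value < α.
p-value = 0.5632 ≥ α = 0.10 → fail to reject H₀.

Conclusion: the linear association between x and y is not significant at the 10% level.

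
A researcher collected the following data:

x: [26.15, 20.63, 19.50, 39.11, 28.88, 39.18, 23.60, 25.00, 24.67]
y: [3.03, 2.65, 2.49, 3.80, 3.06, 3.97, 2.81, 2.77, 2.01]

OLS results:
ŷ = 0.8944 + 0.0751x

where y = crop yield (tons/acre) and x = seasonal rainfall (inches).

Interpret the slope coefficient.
For each additional inch of rainfall, predicted crop yield increases by approximately 0.0751 tons/acre.

The slope β₁ = 0.0751 gives the rate at which the fitted crop yield changes with rainfall.

Interpretation:
- Rainfall up by 1 inch → predicted crop yield increases by 0.0751 tons/acre
- The effect is assumed constant over the observed range of x (linearity)

The intercept β₀ = 0.8944 is the predicted crop yield when rainfall = 0; since the smallest observed x is 19.50, this is an extrapolation and mainly anchors the line.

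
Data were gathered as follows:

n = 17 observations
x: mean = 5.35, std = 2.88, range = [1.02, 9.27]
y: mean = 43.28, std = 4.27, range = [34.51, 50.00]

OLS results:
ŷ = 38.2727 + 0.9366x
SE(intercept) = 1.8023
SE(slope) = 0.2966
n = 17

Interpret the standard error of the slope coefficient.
SE(slope) = 0.2966 measures the uncertainty in the estimated slope. The coefficient is estimated with moderate precision (SE/|β̂₁| = 31.7%).

SE(β̂₁) = 0.2966 says: if we drew many samples of n = 17 from the same population and refit each time, the fitted slopes would scatter with a standard deviation of roughly 0.2966 around the true β₁.

Relative precision:
- SE / |β̂₁| = 0.2966 / 0.9366 = 31.7%
- Rule of thumb (under 20%: precise; 20% to under 50%: moderately precise; 50% or more: imprecise) → moderately precise

Link to the t-test: t = β̂₁ / SE(β̂₁) = 0.9366 / 0.2966 = 3.1578, the statistic for H₀: β₁ = 0.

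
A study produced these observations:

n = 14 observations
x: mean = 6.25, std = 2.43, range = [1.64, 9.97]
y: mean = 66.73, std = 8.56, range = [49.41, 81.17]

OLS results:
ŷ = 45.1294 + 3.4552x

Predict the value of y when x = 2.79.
ŷ = 54.7694

x = 2.79 lies inside the observed range [1.64, 9.97], so the fitted equation applies directly:

ŷ = 45.1294 + 3.4552 × 2.79
ŷ = 45.1294 + 9.6400
ŷ = 54.7694

This is a point prediction; actual observations scatter around it by roughly the residual standard deviation.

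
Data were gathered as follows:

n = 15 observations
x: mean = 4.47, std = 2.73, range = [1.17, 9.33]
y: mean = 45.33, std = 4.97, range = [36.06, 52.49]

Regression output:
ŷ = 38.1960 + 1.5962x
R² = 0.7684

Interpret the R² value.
R² = 0.7684 means 76.84% of the variation in y is explained by the linear relationship with x. This indicates a strong fit.

R² (coefficient of determination) measures the proportion of variance in y explained by the regression model.

Here R² = 0.7684:
- Explained: 76.84% of the variation in y
- Unexplained (residual): 100% − 76.84% = 23.16%
- Rule of thumb (below 0.3 weak; 0.3 to below 0.7 moderate; 0.7 and above strong) → strong

Note: R² says nothing about causation, and a high R² does not by itself mean the linear form is appropriate — check the residuals.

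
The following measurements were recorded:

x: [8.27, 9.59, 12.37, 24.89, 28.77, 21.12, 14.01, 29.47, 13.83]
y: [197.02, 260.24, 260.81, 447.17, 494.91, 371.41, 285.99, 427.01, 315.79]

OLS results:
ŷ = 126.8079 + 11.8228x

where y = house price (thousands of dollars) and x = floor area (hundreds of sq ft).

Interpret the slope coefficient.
An increase of one hundred sq ft in floor area is associated with a 11.8228 thousand dollars increase in predicted house price.

The slope β₁ = 11.8228 gives the rate at which the fitted house price changes with floor area.

Interpretation:
- Floor area up by 1 hundred sq ft → predicted house price increases by 11.8228 thousand dollars
- This is a linear approximation: the same per-unit change is assumed across the whole observed x range
- The sign (+) gives the direction; the magnitude 11.8228 gives the size of the effect per hundred sq ft

The intercept β₀ = 126.8079 is the predicted house price when floor area = 0; since the smallest observed x is 8.27, this is an extrapolation and mainly anchors the line.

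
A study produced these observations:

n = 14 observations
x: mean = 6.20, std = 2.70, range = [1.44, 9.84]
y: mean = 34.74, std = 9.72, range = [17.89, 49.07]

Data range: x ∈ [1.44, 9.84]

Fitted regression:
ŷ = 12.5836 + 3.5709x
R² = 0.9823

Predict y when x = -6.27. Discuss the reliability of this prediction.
ŷ = -9.8059 (extrapolation — x = -6.27 lies outside [1.44, 9.84], so reliability is low).

Prediction calculation:
ŷ = 12.5836 + 3.5709 × (-6.27)
ŷ = -9.8059

Reliability:
- Data range: x ∈ [1.44, 9.84]
- Prediction point: x = -6.27 is 7.71 units below the observed range → this is EXTRAPOLATION, not interpolation

Why that matters here:
- The linear relationship may not hold outside the observed range
- Real relationships often flatten, saturate, or turn nonlinear at extremes
- The standard error of prediction grows with (x − x̄)², and x = -6.27 is far from x̄ = 6.20

The R² = 0.9823 only validates the fit within [1.44, 9.84]; treat ŷ = -9.8059 with caution.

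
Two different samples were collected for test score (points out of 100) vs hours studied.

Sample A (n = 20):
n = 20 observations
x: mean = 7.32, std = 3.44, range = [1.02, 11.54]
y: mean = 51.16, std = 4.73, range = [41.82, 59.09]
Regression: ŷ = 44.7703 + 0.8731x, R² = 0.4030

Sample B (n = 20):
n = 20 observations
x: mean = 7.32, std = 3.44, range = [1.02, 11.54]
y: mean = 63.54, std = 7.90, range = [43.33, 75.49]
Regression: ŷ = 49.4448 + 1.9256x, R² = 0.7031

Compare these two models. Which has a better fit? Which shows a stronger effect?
Model B has the better fit (R² = 0.7031 vs 0.4030). Model B shows the stronger effect (|β₁| = 1.9256 vs 0.8731).

Model Comparison:

Which explains more variance? (R²)
- Model A: R² = 0.4030 → 40.30% of variance in test score explained
- Model B: R² = 0.7031 → 70.31% of variance in test score explained
- 0.7031 > 0.4030 → Model B has the better fit

Effect size (slope magnitude):
- Model A: β₁ = 0.8731 → predicted test score rises 0.8731 points per additional hour of study time
- Model B: β₁ = 1.9256 → predicted test score rises 1.9256 points per additional hour of study time
- |0.8731| < |1.9256| → Model B shows the stronger marginal effect

Notes:
- A steeper slope doesn't make a better model if the scatter around the line is large.
- A better fit (higher R²) doesn't necessarily mean a more important relationship.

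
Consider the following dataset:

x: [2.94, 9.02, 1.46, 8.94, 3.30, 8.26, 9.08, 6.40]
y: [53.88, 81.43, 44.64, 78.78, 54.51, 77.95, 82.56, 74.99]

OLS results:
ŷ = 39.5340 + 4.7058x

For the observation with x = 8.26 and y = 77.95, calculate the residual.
Residual = -0.4539

The residual is the difference between the actual value and the predicted value:

Residual = y - ŷ

Step 1: Calculate predicted value
ŷ = 39.5340 + 4.7058 × 8.26
ŷ = 78.4039

Step 2: Calculate residual
Residual = 77.95 - 78.4039
Residual = -0.4539

Sign check: y < ŷ, so the point is below the line and the fit overestimates here.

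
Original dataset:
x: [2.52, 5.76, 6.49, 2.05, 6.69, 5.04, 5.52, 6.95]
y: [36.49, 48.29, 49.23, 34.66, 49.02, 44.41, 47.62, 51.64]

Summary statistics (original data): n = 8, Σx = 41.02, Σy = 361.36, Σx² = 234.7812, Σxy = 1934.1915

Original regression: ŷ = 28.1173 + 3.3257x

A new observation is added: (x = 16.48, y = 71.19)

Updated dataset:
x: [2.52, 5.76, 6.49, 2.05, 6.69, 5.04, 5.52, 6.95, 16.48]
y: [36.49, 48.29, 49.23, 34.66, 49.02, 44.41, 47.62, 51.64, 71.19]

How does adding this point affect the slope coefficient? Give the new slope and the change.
Adding the point moves β₁ from 3.3257 to 2.4738, i.e. it decreases by 0.8519 (-25.6%).

x = 16.48 lies well outside the original x-range [2.05, 6.95] (x̄ ≈ 5.13), so this observation has high leverage and can move the slope substantially.

Step 1: Update the sums with the new point (n goes from 8 to 9)
Σx  = 41.02 + 16.48 = 57.50
Σy  = 361.36 + 71.19 = 432.55
Σx² = 234.7812 + 16.48² = 234.7812 + 271.5904 = 506.3716
Σxy = 1934.1915 + 16.48×71.19 = 1934.1915 + 1173.2112 = 3107.4027

Step 2: Recompute the slope with b₁ = (nΣxy − ΣxΣy) / (nΣx² − (Σx)²)
Numerator   = 9×3107.4027 − 57.50×432.55 = 27966.6243 − 24871.6250 = 3094.9993
Denominator = 9×506.3716 − 57.50² = 4557.3444 − 3306.2500 = 1251.0944
b₁(new) = 3094.9993 / 1251.0944 = 2.4738

(Same formula on the original sums: (8×1934.1915 − 41.02×361.36) / (8×234.7812 − 41.02²) = 650.5448 / 195.6092 = 3.3257, matching the given fit.)

Step 3: Change in slope
Δβ₁ = 2.4738 − 3.3257 = -0.8519
Relative change = -0.8519 / 3.3257 × 100% = -25.6%
→ the slope decreases when the point is added.

Because the point sits below the extension of the original line at a high-leverage x, it tilts the fit down.
In practice: check such a point for data-entry or measurement error.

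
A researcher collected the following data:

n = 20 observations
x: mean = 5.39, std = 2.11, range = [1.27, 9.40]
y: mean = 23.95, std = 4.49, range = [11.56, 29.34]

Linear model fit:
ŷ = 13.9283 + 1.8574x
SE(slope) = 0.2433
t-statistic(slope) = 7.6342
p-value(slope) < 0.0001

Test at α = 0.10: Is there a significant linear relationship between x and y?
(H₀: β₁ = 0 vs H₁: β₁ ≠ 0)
Since p-value < 0.0001 < α = 0.10, reject H₀ — the slope is significantly different from 0.

Hypothesis test for the slope coefficient:

H₀: β₁ = 0 (no linear relationship)
H₁: β₁ ≠ 0 (linear relationship exists)

Test statistic: t = β̂₁ / SE(β̂₁) = 1.8574 / 0.2433 = 7.6342

p < 0.0001: how often a slope estimate this far from 0 (in SE units) would arise by chance if β₁ were truly 0.

Decision rule: reject H₀ if p-value < α.
p-value < 0.0001 < α = 0.10 → reject H₀.

Conclusion: the linear association between x and y is significant at the 10% level.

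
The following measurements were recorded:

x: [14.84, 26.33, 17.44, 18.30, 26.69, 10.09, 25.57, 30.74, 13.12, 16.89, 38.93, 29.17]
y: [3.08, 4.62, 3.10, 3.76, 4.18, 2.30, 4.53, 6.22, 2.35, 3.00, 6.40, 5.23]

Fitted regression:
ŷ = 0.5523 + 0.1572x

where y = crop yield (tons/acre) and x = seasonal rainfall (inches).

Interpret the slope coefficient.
For each additional inch of rainfall, predicted crop yield increases by approximately 0.1572 tons/acre.

The slope β₁ = 0.1572 gives the rate at which the fitted crop yield changes with rainfall.

Interpretation:
- Rainfall up by 1 inch → predicted crop yield increases by 0.1572 tons/acre
- The effect is assumed constant over the observed range of x (linearity)
- The sign (+) gives the direction; the magnitude 0.1572 gives the size of the effect per inch

(β₀ = 0.5523 is the fitted value at x = 0 and is not part of the slope interpretation.)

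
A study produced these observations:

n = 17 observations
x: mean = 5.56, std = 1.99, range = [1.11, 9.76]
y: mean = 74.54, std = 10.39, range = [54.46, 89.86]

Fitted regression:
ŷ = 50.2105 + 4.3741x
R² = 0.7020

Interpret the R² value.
R² = 0.7020 means 70.20% of the variation in y is explained by the linear relationship with x. This indicates a strong fit.

R² (coefficient of determination) measures the proportion of variance in y explained by the regression model.

Here R² = 0.7020:
- Explained: 70.20% of the variation in y
- Unexplained (residual): 100% − 70.20% = 29.80%
- Rule of thumb (below 0.3 weak; 0.3 to below 0.7 moderate; 0.7 and above strong) → strong

Note: R² never decreases when predictors are added, so it should not be used alone to compare models of different size.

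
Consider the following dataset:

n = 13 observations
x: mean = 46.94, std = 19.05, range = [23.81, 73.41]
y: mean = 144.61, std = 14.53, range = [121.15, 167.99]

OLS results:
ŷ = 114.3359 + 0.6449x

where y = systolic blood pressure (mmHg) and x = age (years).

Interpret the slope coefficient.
An increase of one year in age is associated with a 0.6449 mmHg increase in predicted blood pressure.

β₁ = 0.6449 is the change in predicted blood pressure (mmHg) per additional year of age.

Interpretation:
- Age up by 1 year → predicted blood pressure increases by 0.6449 mmHg
- This is a linear approximation: the same per-unit change is assumed across the whole observed x range
- The sign (+) gives the direction; the magnitude 0.6449 gives the size of the effect per year

(β₀ = 114.3359 is the fitted value at x = 0 and is not part of the slope interpretation.)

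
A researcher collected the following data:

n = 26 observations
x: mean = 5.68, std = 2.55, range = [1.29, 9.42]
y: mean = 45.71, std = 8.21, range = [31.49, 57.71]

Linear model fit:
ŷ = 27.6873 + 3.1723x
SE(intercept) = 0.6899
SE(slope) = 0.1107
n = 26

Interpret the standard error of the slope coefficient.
The slope 3.1723 is pinned down to within about ±0.1107 (one SE) by these data — relative uncertainty 3.5%, i.e. precise.

What SE measures:
- The standard error quantifies the sampling variability of the coefficient estimate
- It is the estimated standard deviation of β̂₁ across hypothetical repeated samples of the same size
- Smaller SE → more precise estimate

Relative precision:
- SE / |β̂₁| = 0.1107 / 3.1723 = 3.5%
- Rule of thumb (under 20%: precise; 20% to under 50%: moderately precise; 50% or more: imprecise) → precise

Link to interval estimation: a confidence interval for β₁ is β̂₁ ± t* × 0.1107, so SE sets the half-width per unit of t*.

What drives SE(β̂₁): larger n (here n = 26) → smaller SE; wider spread of x values → smaller SE; more residual scatter → larger SE.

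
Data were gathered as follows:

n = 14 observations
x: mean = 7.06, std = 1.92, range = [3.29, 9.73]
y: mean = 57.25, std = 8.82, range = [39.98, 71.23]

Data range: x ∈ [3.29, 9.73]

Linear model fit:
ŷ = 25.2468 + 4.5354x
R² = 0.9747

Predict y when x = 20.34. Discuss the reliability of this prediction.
ŷ = 117.4968 (extrapolation — x = 20.34 lies outside [3.29, 9.73], so reliability is low).

Prediction calculation:
ŷ = 25.2468 + 4.5354 × 20.34
ŷ = 117.4968

Reliability:
- Data range: x ∈ [3.29, 9.73]
- Prediction point: x = 20.34 is 10.61 units above the observed range → this is EXTRAPOLATION, not interpolation

Why that matters here:
- R² describes fit only over the sampled x values; it says nothing about behaviour beyond them
- There are no observations near this x to validate the fitted line there

The R² = 0.9747 only validates the fit within [3.29, 9.73]; treat ŷ = 117.4968 with caution.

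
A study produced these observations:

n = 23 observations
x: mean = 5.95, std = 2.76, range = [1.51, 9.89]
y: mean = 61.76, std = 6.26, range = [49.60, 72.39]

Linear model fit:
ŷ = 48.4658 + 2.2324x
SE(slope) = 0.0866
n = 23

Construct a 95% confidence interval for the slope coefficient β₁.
The 95% CI for β₁ is (2.0523, 2.4125)

Confidence interval for the slope:

The 95% CI for β₁ is: β̂₁ ± t*(α/2, n-2) × SE(β̂₁)

Step 1: Find critical t-value
- Confidence level = 0.95
- Degrees of freedom = n - 2 = 23 - 2 = 21
- t*(α/2, 21) = 2.0796

Step 2: Calculate margin of error
Margin = 2.0796 × 0.0866 = 0.1801

Step 3: Construct interval
CI = 2.2324 ± 0.1801
CI = (2.0523, 2.4125)

Interpretation: each one-unit increase in x is associated with a change in mean y of between 2.0523 and 2.4125, with 95% confidence.
The interval does not include 0, suggesting a significant linear relationship.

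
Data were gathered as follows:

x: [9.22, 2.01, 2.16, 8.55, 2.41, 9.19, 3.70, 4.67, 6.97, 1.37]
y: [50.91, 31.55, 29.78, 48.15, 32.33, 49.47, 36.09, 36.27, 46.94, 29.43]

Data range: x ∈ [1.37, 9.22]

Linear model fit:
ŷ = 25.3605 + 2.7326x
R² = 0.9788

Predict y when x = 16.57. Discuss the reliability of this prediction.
ŷ = 70.6397 (extrapolation — x = 16.57 lies outside [1.37, 9.22], so reliability is low).

Prediction calculation:
ŷ = 25.3605 + 2.7326 × 16.57
ŷ = 70.6397

Reliability:
- Data range: x ∈ [1.37, 9.22]
- Prediction point: x = 16.57 is 7.35 units above the observed range → this is EXTRAPOLATION, not interpolation

Why that matters here:
- The standard error of prediction grows with (x − x̄)², and x = 16.57 is far from x̄ = 5.02
- R² describes fit only over the sampled x values; it says nothing about behaviour beyond them

Report the number if required, but flag clearly that it is an extrapolation.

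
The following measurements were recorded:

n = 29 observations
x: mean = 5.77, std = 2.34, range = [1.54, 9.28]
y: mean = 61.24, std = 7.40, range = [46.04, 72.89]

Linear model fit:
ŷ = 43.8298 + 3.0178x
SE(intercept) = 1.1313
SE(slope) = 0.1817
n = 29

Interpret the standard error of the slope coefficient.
SE(β̂₁) = 0.1817 is the estimated standard deviation of the slope estimate across repeated samples; relative to β̂₁ = 3.0178 that is 6.0%, a precise estimate.

SE(β̂₁) = s / √Sxx, where s is the residual standard deviation and Sxx = Σ(x − x̄)². It is the yardstick for how far β̂₁ = 3.0178 could plausibly be from the true slope.

Relative precision:
- SE / |β̂₁| = 0.1817 / 3.0178 = 6.0%
- Rule of thumb (under 20%: precise; 20% to under 50%: moderately precise; 50% or more: imprecise) → precise

Link to interval estimation: a confidence interval for β₁ is β̂₁ ± t* × 0.1817, so SE sets the half-width per unit of t*.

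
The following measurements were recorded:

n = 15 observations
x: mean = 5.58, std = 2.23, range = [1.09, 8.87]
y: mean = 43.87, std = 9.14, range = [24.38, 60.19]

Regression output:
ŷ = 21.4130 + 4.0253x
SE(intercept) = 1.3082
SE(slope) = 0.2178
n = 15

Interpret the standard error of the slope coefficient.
SE(slope) = 0.2178 measures the uncertainty in the estimated slope. The coefficient is estimated precisely (SE/|β̂₁| = 5.4%).

SE(β̂₁) = 0.2178 says: if we drew many samples of n = 15 from the same population and refit each time, the fitted slopes would scatter with a standard deviation of roughly 0.2178 around the true β₁.

Relative precision:
- SE / |β̂₁| = 0.2178 / 4.0253 = 5.4%
- Rule of thumb (under 20%: precise; 20% to under 50%: moderately precise; 50% or more: imprecise) → precise

Link to the t-test: t = β̂₁ / SE(β̂₁) = 4.0253 / 0.2178 = 18.4816, the statistic for H₀: β₁ = 0.

What drives SE(β̂₁): larger n (here n = 15) → smaller SE; wider spread of x values → smaller SE.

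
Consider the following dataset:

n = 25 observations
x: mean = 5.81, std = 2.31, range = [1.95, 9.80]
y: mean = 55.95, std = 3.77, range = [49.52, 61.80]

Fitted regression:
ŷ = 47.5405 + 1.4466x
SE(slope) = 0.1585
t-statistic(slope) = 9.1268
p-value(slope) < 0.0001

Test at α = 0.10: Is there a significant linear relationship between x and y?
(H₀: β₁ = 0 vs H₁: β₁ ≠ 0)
Since p-value < 0.0001 < α = 0.10, reject H₀ — the slope is significantly different from 0.

Hypothesis test for the slope coefficient:

H₀: β₁ = 0 (no linear relationship)
H₁: β₁ ≠ 0 (linear relationship exists)

Test statistic: t = β̂₁ / SE(β̂₁) = 1.4466 / 0.1585 = 9.1268

p < 0.0001: how often a slope estimate this far from 0 (in SE units) would arise by chance if β₁ were truly 0.

Decision rule: reject H₀ if p-value < α.
p-value < 0.0001 < α = 0.10 → reject H₀.

There is sufficient evidence at the 10% significance level to conclude that a linear relationship exists between x and y.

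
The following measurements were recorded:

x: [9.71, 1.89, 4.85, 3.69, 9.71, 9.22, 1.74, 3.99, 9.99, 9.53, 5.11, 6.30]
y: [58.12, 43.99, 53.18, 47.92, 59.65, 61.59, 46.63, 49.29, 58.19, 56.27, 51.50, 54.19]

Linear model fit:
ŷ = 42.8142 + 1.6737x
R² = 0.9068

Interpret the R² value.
R² = 0.9068 means 90.68% of the variation in y is explained by the linear relationship with x. This indicates a strong fit.

R² = 1 − SS_res/SS_tot compares the residual scatter to the total scatter of y about its mean.

Here R² = 0.9068:
- Explained: 90.68% of the variation in y
- Unexplained (residual): 100% − 90.68% = 9.32%
- Rule of thumb (below 0.3 weak; 0.3 to below 0.7 moderate; 0.7 and above strong) → strong

Equivalently, for simple linear regression R² = r², so |r| = √0.9068 ≈ 0.9523.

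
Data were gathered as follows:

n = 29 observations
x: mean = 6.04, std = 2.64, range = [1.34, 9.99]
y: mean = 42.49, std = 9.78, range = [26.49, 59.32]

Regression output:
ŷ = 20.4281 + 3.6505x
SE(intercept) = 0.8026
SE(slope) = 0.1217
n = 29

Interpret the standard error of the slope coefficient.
SE(β̂₁) = 0.1217 is the estimated standard deviation of the slope estimate across repeated samples; relative to β̂₁ = 3.6505 that is 3.3%, a precise estimate.

SE(β̂₁) = s / √Sxx, where s is the residual standard deviation and Sxx = Σ(x − x̄)². It is the yardstick for how far β̂₁ = 3.6505 could plausibly be from the true slope.

Relative precision:
- SE / |β̂₁| = 0.1217 / 3.6505 = 3.3%
- Rule of thumb (under 20%: precise; 20% to under 50%: moderately precise; 50% or more: imprecise) → precise

Link to interval estimation: a confidence interval for β₁ is β̂₁ ± t* × 0.1217, so SE sets the half-width per unit of t*.

What drives SE(β̂₁): wider spread of x values → smaller SE; more residual scatter → larger SE; larger n (here n = 29) → smaller SE.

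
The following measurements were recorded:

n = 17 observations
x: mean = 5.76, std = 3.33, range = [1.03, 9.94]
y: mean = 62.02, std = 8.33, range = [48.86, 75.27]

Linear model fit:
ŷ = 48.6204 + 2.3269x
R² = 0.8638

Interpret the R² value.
The model explains 86.38% of the variance in y (R² = 0.8638), leaving 13.62% unexplained; the fit is strong.

R² (coefficient of determination) measures the proportion of variance in y explained by the regression model.

Here R² = 0.8638:
- Explained: 86.38% of the variation in y
- Unexplained (residual): 100% − 86.38% = 13.62%
- Rule of thumb (below 0.3 weak; 0.3 to below 0.7 moderate; 0.7 and above strong) → strong

Note: R² never decreases when predictors are added, so it should not be used alone to compare models of different size.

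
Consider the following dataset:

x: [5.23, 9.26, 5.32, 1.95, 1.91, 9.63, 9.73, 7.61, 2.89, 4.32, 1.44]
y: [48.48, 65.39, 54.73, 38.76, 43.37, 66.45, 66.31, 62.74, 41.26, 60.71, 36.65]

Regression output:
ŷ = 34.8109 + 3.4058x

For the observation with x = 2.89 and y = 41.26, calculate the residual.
Residual = -3.3937

The residual is the difference between the actual value and the predicted value:

Residual = y - ŷ

Step 1: Calculate predicted value
ŷ = 34.8109 + 3.4058 × 2.89
ŷ = 44.6537

Step 2: Calculate residual
Residual = 41.26 - 44.6537
Residual = -3.3937

Sign check: y < ŷ, so the point is below the line and the fit overestimates here.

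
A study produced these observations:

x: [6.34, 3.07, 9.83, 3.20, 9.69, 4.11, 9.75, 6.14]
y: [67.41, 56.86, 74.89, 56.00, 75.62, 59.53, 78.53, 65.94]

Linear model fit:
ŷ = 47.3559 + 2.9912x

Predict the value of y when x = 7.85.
ŷ = 70.8368

x = 7.85 lies inside the observed range [3.07, 9.83], so the fitted equation applies directly:

ŷ = 47.3559 + 2.9912 × 7.85
ŷ = 47.3559 + 23.4809
ŷ = 70.8368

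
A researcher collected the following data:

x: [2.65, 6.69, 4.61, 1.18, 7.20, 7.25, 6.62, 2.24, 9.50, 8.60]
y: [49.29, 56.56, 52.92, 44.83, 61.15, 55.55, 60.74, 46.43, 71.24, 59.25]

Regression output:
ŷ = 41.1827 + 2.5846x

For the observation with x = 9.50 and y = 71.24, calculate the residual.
Residual = 5.5036

The residual is the difference between the actual value and the predicted value:

Residual = y - ŷ

Step 1: Calculate predicted value
ŷ = 41.1827 + 2.5846 × 9.50
ŷ = 65.7364

Step 2: Calculate residual
Residual = 71.24 - 65.7364
Residual = 5.5036

The residual is positive, so the observed y = 71.24 sits above the regression line (the line underestimates it by 5.5036).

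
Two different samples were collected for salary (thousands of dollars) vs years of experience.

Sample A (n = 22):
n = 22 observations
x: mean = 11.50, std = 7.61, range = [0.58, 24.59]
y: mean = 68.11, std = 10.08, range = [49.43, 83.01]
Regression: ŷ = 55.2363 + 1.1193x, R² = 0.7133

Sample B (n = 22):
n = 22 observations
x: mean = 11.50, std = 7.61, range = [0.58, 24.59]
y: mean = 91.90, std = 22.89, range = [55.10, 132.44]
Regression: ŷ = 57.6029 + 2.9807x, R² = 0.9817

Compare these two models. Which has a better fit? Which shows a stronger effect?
Model B has the better fit (R² = 0.9817 vs 0.7133). Model B shows the stronger effect (|β₁| = 2.9807 vs 1.1193).

Model Comparison:

Which explains more variance? (R²)
- Model A: R² = 0.7133 → 71.33% of variance in salary explained
- Model B: R² = 0.9817 → 98.17% of variance in salary explained
- 0.9817 > 0.7133 → Model B has the better fit

Effect size (slope magnitude):
- Model A: β₁ = 1.1193 → predicted salary rises 1.1193 thousand dollars per additional year of experience
- Model B: β₁ = 2.9807 → predicted salary rises 2.9807 thousand dollars per additional year of experience
- |1.1193| < |2.9807| → Model B shows the stronger marginal effect

Notes:
- A better fit (higher R²) doesn't necessarily mean a more important relationship.
- R² measures how tightly points cluster around the line; β₁ measures how steep the line is — they answer different questions.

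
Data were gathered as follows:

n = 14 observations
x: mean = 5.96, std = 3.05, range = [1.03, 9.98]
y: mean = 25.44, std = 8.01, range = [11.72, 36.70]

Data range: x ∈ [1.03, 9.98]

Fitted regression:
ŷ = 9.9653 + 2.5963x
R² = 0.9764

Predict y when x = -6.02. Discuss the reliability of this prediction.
The equation gives ŷ = -5.6644; however x = -6.02 is 7.05 units below the observed range, so this extrapolated value should not be trusted.

Prediction calculation:
ŷ = 9.9653 + 2.5963 × (-6.02)
ŷ = -5.6644

Reliability:
- Data range: x ∈ [1.03, 9.98]
- Prediction point: x = -6.02 is 7.05 units below the observed range → this is EXTRAPOLATION, not interpolation

Why that matters here:
- There are no observations near this x to validate the fitted line there
- The linear relationship may not hold outside the observed range

A defensible statement: 'if the linear trend continued to x = -6.02, y would be about -5.6644' — the premise is untested.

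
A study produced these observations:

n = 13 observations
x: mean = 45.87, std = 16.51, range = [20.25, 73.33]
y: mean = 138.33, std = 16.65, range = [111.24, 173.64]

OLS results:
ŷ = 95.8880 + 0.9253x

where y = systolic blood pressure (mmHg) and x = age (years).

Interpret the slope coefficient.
An increase of one year in age is associated with a 0.9253 mmHg increase in predicted blood pressure.

The slope coefficient β₁ = 0.9253 represents the marginal effect of age on blood pressure.

Interpretation:
- Age up by 1 year → predicted blood pressure increases by 0.9253 mmHg
- This is a linear approximation: the same per-unit change is assumed across the whole observed x range
- The slope describes association in these data, not necessarily a causal effect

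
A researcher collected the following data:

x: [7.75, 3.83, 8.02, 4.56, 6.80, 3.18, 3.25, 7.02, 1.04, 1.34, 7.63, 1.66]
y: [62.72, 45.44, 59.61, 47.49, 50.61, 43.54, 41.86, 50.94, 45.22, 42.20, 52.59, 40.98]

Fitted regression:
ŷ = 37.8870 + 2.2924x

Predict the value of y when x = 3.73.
ŷ = 46.4377

Plug x = 3.73 into the fitted line:

ŷ = 37.8870 + 2.2924 × 3.73
ŷ = 37.8870 + 8.5507
ŷ = 46.4377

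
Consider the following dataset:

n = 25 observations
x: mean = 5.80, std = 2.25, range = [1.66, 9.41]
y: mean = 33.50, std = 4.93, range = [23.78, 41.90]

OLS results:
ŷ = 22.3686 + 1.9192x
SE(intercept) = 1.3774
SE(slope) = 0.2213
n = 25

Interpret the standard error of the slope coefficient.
SE(slope) = 0.2213 measures the uncertainty in the estimated slope. The coefficient is estimated precisely (SE/|β̂₁| = 11.5%).

SE(β̂₁) = s / √Sxx, where s is the residual standard deviation and Sxx = Σ(x − x̄)². It is the yardstick for how far β̂₁ = 1.9192 could plausibly be from the true slope.

Relative precision:
- SE / |β̂₁| = 0.2213 / 1.9192 = 11.5%
- Rule of thumb (under 20%: precise; 20% to under 50%: moderately precise; 50% or more: imprecise) → precise

Link to the t-test: t = β̂₁ / SE(β̂₁) = 1.9192 / 0.2213 = 8.6724, the statistic for H₀: β₁ = 0.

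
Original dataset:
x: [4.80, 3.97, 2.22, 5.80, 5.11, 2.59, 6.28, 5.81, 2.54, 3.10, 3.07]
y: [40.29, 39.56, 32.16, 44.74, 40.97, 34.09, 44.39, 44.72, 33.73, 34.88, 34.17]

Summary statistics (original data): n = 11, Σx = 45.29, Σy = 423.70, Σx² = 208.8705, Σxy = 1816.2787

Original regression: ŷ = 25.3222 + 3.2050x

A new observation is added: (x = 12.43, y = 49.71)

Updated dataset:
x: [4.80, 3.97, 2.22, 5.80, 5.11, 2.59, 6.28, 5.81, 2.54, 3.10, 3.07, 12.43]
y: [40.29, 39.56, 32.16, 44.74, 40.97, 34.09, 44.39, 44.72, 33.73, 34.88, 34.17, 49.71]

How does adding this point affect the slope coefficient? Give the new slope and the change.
The slope changes from 3.2050 to 1.8319 (change of -1.3731, or -42.8%).

The new point has HIGH LEVERAGE: x = 12.43 is far from the original mean x̄ = 45.29/11 ≈ 4.12 (original range [2.22, 6.28]).

Step 1: Update the sums with the new point (n goes from 11 to 12)
Σx  = 45.29 + 12.43 = 57.72
Σy  = 423.70 + 49.71 = 473.41
Σx² = 208.8705 + 12.43² = 208.8705 + 154.5049 = 363.3754
Σxy = 1816.2787 + 12.43×49.71 = 1816.2787 + 617.8953 = 2434.1740

Step 2: Recompute the slope with b₁ = (nΣxy − ΣxΣy) / (nΣx² − (Σx)²)
Numerator   = 12×2434.1740 − 57.72×473.41 = 29210.0880 − 27325.2252 = 1884.8628
Denominator = 12×363.3754 − 57.72² = 4360.5048 − 3331.5984 = 1028.9064
b₁(new) = 1884.8628 / 1028.9064 = 1.8319

(Same formula on the original sums: (11×1816.2787 − 45.29×423.70) / (11×208.8705 − 45.29²) = 789.6927 / 246.3914 = 3.2050, matching the given fit.)

Step 3: Change in slope
Δβ₁ = 1.8319 − 3.2050 = -1.3731
Relative change = -1.3731 / 3.2050 × 100% = -42.8%
→ the slope decreases when the point is added.

Because the point sits below the extension of the original line at a high-leverage x, it tilts the fit down.
In practice: examine leverage (hᵢ) and Cook's distance rather than deleting it automatically.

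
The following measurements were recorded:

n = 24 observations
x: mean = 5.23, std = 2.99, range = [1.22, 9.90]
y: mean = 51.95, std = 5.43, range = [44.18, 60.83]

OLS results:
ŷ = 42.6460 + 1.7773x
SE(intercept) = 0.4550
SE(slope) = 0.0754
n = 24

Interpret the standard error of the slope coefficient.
SE(β̂₁) = 0.0754 is the estimated standard deviation of the slope estimate across repeated samples; relative to β̂₁ = 1.7773 that is 4.2%, a precise estimate.

SE(β̂₁) = s / √Sxx, where s is the residual standard deviation and Sxx = Σ(x − x̄)². It is the yardstick for how far β̂₁ = 1.7773 could plausibly be from the true slope.

Relative precision:
- SE / |β̂₁| = 0.0754 / 1.7773 = 4.2%
- Rule of thumb (under 20%: precise; 20% to under 50%: moderately precise; 50% or more: imprecise) → precise

Link to interval estimation: a confidence interval for β₁ is β̂₁ ± t* × 0.0754, so SE sets the half-width per unit of t*.

What drives SE(β̂₁): wider spread of x values → smaller SE; larger n (here n = 24) → smaller SE.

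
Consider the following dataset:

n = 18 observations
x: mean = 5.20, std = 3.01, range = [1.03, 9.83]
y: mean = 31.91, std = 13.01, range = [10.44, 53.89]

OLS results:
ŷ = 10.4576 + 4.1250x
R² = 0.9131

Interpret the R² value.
The model explains 91.31% of the variance in y (R² = 0.9131), leaving 8.69% unexplained; the fit is strong.

R² = 1 − SS_res/SS_tot compares the residual scatter to the total scatter of y about its mean.

Here R² = 0.9131:
- Explained: 91.31% of the variation in y
- Unexplained (residual): 100% − 91.31% = 8.69%
- Rule of thumb (below 0.3 weak; 0.3 to below 0.7 moderate; 0.7 and above strong) → strong

Note: R² says nothing about causation, and a high R² does not by itself mean the linear form is appropriate — check the residuals.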